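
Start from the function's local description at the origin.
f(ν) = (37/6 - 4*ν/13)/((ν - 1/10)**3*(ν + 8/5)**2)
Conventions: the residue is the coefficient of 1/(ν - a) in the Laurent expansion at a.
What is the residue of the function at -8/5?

The residue is -2529000/1085773.

At the order-2 pole -8/5 set g(ν) = (ν - (-8/5))^2*f(ν) = (37/6 - 4*ν/13)/(ν - 1/10)**3.
Order-2 pole: residue = g'(a); g'(-8/5) = -2529000/1085773, so the residue is -2529000/1085773.


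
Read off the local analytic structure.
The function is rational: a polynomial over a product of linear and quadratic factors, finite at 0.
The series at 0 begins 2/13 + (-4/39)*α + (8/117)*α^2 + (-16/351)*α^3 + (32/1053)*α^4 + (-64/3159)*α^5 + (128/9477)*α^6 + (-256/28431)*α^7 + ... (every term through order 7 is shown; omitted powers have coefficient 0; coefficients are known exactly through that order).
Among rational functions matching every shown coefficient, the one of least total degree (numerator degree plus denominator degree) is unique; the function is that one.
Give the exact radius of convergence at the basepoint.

No rational of total degree below 1 reproduces all 8 coefficients; solving the [0/1] Pade equations on them gives f(α) = 3/(13*(α + 3/2)), whose expansion matches every shown term.
Denominator factor (α + 3/2): pole of order 1 at -3/2, modulus 3/2.
The radius of convergence is the smallest modulus among the singular points: 3/2.

The radius of convergence is 3/2.


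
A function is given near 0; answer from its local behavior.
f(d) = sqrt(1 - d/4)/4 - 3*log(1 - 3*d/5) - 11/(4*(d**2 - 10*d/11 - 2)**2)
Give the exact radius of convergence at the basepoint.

The radius of convergence is -5/11 + (1/11)*sqrt(267).

Denominator factor (d**2 - 10*d/11 - 2)^2: discriminant 1068/121, real irrational roots 5/11 + (1/11)*sqrt(267) and 5/11 - (1/11)*sqrt(267); poles of order 2, moduli 5/11 + (1/11)*sqrt(267) and -5/11 + (1/11)*sqrt(267).
Branch term (-3)*log(1 - d/(5/3)): its argument vanishes at d = 5/3, a logarithmic branch point, modulus 5/3.
Branch term (1/4)*sqrt(1 - d/(4)): its argument vanishes at d = 4, a square-root branch point, modulus 4.
The radius of convergence is the smallest modulus among the singular points: -5/11 + (1/11)*sqrt(267).


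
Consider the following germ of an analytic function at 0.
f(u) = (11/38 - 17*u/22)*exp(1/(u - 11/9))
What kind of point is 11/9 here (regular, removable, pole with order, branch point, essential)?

The exponent 1/(u - (11/9)) has a pole at 11/9, so exp(1/(u - (11/9))) takes every nonzero value near it: an essential singularity (not a pole of any order).

The point is an essential singularity.


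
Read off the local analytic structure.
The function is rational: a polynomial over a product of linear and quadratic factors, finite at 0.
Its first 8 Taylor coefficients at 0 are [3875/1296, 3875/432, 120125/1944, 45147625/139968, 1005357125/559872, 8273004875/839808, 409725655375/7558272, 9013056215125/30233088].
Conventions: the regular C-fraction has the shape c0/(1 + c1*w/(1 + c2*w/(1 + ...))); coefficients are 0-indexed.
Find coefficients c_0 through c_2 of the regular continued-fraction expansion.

Taylor coefficients (read off): a_0 = 3875/1296, a_1 = 3875/432, a_2 = 120125/1944.
c0 = a_0 = 3875/1296. Peel one level at a time: if S = 1 + c*w/S' with S'(0) = 1, then c is the w-coefficient of S and S' = c*w/(S - 1).
S_1 = c0/f = 1 + (-3)*w + (-35/3)*w^2 + ...; c1 = -3.
S_2 = c1*w/(S_1 - 1) = 1 + (-35/9)*w + ...; c2 = -35/9.

The regular C-fraction coefficients are [3875/1296, -3, -35/9].


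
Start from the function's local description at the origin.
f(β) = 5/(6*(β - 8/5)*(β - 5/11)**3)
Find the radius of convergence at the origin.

The radius of convergence is 5/11.

Denominator factor (β - 5/11)^3: pole of order 3 at 5/11, modulus 5/11.
Denominator factor (β - 8/5): pole of order 1 at 8/5, modulus 8/5.
The radius of convergence is the smallest modulus among the singular points: 5/11.


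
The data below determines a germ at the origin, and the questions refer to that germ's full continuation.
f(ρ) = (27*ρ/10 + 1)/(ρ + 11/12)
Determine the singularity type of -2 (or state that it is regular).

The point is a regular point.

Denominator factors: ρ + 11/12 = -13/12 at ρ = -2 — none vanishes.
So the germ continues analytically to -2.


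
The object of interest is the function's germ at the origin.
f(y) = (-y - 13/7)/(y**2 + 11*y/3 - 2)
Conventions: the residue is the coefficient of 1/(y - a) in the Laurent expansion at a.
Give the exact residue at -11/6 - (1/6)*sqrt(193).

The factor y**2 + 11*y/3 - 2 splits as (y - a)(y - a') with a = -11/6 - (1/6)*sqrt(193), a' = -11/6 + (1/6)*sqrt(193). At the order-1 pole a set g(y) = (y - a)*f(y) = [-y - 13/7] / (y - a').
Simple pole: residue = g(a) at a = -11/6 - (1/6)*sqrt(193), which is -1/2 + (1/2702)*sqrt(193).

The residue is -1/2 + (1/2702)*sqrt(193).


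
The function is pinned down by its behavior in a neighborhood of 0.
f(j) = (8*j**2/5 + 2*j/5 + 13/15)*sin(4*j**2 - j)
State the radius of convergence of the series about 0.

The factor sin(4*j**2 - j) is entire and contributes no finite singular point.
The polynomial part has no poles.
No finite singular points: the Taylor series at 0 converges everywhere.

The radius of convergence is infinite.


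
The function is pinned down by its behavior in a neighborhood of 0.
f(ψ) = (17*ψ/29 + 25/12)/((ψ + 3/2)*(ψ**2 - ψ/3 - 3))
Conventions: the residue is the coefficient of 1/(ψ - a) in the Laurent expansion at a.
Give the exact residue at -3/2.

At the order-1 pole -3/2 set g(ψ) = (ψ - (-3/2))*f(ψ) = (17*ψ/29 + 25/12)/(ψ**2 - ψ/3 - 3).
Simple pole: residue = g(a) at a = -3/2, which is -419/87.

The residue is -419/87.


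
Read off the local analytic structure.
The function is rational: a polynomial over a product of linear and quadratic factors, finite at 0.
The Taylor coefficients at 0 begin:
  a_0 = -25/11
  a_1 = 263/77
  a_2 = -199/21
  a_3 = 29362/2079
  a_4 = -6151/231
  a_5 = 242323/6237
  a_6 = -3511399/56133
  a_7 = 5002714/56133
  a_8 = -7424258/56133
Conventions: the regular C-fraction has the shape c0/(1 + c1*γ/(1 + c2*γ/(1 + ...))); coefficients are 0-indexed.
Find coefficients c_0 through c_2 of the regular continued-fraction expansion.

Taylor coefficients (read off): a_0 = -25/11, a_1 = 263/77, a_2 = -199/21.
c0 = a_0 = -25/11. Peel one level at a time: if S = 1 + c*γ/S' with S'(0) = 1, then c is the γ-coefficient of S and S' = c*γ/(S - 1).
S_1 = c0/f = 1 + (263/175)*γ + (-175568/91875)*γ^2 + ...; c1 = 263/175.
S_2 = c1*γ/(S_1 - 1) = 1 + (175568/138075)*γ + ...; c2 = 175568/138075.

The regular C-fraction coefficients are [-25/11, 263/175, 175568/138075].


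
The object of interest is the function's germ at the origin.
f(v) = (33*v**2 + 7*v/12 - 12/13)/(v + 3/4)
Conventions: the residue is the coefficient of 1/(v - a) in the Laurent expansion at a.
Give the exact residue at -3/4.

At the order-1 pole -3/4 set g(v) = (v - (-3/4))*f(v) = 33*v**2 + 7*v/12 - 12/13.
Simple pole: residue = g(a) at a = -3/4, which is 1789/104.

The residue is 1789/104.


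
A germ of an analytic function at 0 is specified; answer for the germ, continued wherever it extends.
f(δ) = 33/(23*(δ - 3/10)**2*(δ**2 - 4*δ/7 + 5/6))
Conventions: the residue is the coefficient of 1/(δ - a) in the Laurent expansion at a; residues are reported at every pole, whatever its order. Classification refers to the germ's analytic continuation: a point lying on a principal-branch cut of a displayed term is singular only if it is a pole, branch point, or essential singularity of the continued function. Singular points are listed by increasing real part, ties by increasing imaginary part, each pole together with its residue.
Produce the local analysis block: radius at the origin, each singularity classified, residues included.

Denominator factor (δ - 3/10)^2: pole of order 2 at 3/10, modulus 3/10.
Denominator factor (δ**2 - 4*δ/7 + 5/6): discriminant -442/147, complex-conjugate roots (2/7) + ((1/42)*sqrt(1326))*i and (2/7) - ((1/42)*sqrt(1326))*i; poles of order 1, moduli (1/6)*sqrt(30) and (1/6)*sqrt(30).
The radius of convergence is the smallest modulus among the singular points: 3/10.
The factor δ**2 - 4*δ/7 + 5/6 splits as (δ - a)(δ - a') with a = (2/7) - ((1/42)*sqrt(1326))*i, a' = (2/7) + ((1/42)*sqrt(1326))*i. At the order-1 pole a set g(δ) = (δ - a)*f(δ) = [33/(23*(δ - 3/10)**2)] / (δ - a').
Simple pole: residue = g(a) at a = (2/7) - ((1/42)*sqrt(1326))*i, which is (2079000/57344543) - ((382778550/12673144003)*sqrt(1326))*i.
The factor δ**2 - 4*δ/7 + 5/6 splits as (δ - a)(δ - a') with a = (2/7) + ((1/42)*sqrt(1326))*i, a' = (2/7) - ((1/42)*sqrt(1326))*i. At the order-1 pole a set g(δ) = (δ - a)*f(δ) = [33/(23*(δ - 3/10)**2)] / (δ - a').
Simple pole: residue = g(a) at a = (2/7) + ((1/42)*sqrt(1326))*i, which is (2079000/57344543) + ((382778550/12673144003)*sqrt(1326))*i.
At the order-2 pole 3/10 set g(δ) = (δ - (3/10))^2*f(δ) = 33/(23*(δ**2 - 4*δ/7 + 5/6)).
Order-2 pole: residue = g'(a); g'(3/10) = -4158000/57344543, so the residue is -4158000/57344543.
List the singular points by increasing real part (a conjugate pair: the negative imaginary part first).

Radius of convergence at 0: 3/10.
At (2/7) - ((1/42)*sqrt(1326))*i: a pole of order 1; residue (2079000/57344543) - ((382778550/12673144003)*sqrt(1326))*i.
At (2/7) + ((1/42)*sqrt(1326))*i: a pole of order 1; residue (2079000/57344543) + ((382778550/12673144003)*sqrt(1326))*i.
At 3/10: a pole of order 2; residue -4158000/57344543.


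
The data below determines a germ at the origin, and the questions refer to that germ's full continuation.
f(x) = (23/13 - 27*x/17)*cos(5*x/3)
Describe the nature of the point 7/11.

There is no denominator, hence no pole anywhere.
The factor cos(5*x/3) is entire.
So the germ continues analytically to 7/11.

The point is a regular point.


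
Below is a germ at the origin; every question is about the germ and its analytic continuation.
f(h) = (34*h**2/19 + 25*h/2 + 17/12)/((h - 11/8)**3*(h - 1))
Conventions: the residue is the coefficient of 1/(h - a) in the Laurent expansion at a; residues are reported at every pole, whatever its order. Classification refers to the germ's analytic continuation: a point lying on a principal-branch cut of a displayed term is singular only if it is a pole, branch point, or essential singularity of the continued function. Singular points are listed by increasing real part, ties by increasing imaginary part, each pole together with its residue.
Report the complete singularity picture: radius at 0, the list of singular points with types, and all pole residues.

Denominator factor (h - 1): pole of order 1 at 1, modulus 1.
Denominator factor (h - 11/8)^3: pole of order 3 at 11/8, modulus 11/8.
The radius of convergence is the smallest modulus among the singular points: 1.
At the order-1 pole 1 set g(h) = (h - (1))*f(h) = (34*h**2/19 + 25*h/2 + 17/12)/(h - 11/8)**3.
Simple pole: residue = g(a) at a = 1, which is -458368/1539.
At the order-3 pole 11/8 set g(h) = (h - (11/8))^3*f(h) = (34*h**2/19 + 25*h/2 + 17/12)/(h - 1).
Order-3 pole: residue = g''(a)/2; g''(11/8) = 916736/1539, so the residue is 458368/1539.
List the singular points by increasing real part (a conjugate pair: the negative imaginary part first).

Radius of convergence at 0: 1.
At 1: a pole of order 1; residue -458368/1539.
At 11/8: a pole of order 3; residue 458368/1539.


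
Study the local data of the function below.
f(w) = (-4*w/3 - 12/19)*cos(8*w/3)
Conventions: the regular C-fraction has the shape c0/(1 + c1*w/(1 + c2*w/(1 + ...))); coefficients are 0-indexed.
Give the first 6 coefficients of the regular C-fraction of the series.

The regular C-fraction coefficients are [-12/19, -19/9, 649/171, -32/19, -1520/1947, -7771/5841].

Taylor coefficients (expand at 0): a_0 = -12/19, a_1 = -4/3, a_2 = 128/57, a_3 = 128/27, a_4 = -2048/1539, a_5 = -2048/729.
c0 = a_0 = -12/19. Peel one level at a time: if S = 1 + c*w/S' with S'(0) = 1, then c is the w-coefficient of S and S' = c*w/(S - 1).
S_1 = c0/f = 1 + (-19/9)*w + (649/81)*w^2 + ...; c1 = -19/9.
S_2 = c1*w/(S_1 - 1) = 1 + (649/171)*w + (20768/3249)*w^2 + ...; c2 = 649/171.
S_3 = c2*w/(S_2 - 1) = 1 + (-32/19)*w + (-2560/1947)*w^2 + ...; c3 = -32/19.
S_4 = c3*w/(S_3 - 1) = 1 + (-1520/1947)*w + (-11811920/11372427)*w^2 + ...; c4 = -1520/1947.
S_5 = c4*w/(S_4 - 1) = 1 + (-7771/5841)*w + ...; c5 = -7771/5841.


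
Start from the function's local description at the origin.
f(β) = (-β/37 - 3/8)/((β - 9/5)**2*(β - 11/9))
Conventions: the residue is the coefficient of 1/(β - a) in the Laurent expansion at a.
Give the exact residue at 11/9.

At the order-1 pole 11/9 set g(β) = (β - (11/9))*f(β) = (-β/37 - 3/8)/(β - 9/5)**2.
Simple pole: residue = g(a) at a = 11/9, which is -244575/200096.

The residue is -244575/200096.


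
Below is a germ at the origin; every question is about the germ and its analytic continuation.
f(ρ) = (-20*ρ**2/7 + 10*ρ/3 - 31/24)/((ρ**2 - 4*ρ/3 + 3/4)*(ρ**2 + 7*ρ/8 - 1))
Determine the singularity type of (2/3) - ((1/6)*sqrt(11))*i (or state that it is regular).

The denominator factor ρ**2 - 4*ρ/3 + 3/4 vanishes at (2/3) - ((1/6)*sqrt(11))*i and appears to the power 1; the numerator there equals (269/504) + ((5/63)*sqrt(11))*i, nonzero, and no other factor vanishes.
Hence a pole whose order is the multiplicity, 1.

The point is a pole of order 1.


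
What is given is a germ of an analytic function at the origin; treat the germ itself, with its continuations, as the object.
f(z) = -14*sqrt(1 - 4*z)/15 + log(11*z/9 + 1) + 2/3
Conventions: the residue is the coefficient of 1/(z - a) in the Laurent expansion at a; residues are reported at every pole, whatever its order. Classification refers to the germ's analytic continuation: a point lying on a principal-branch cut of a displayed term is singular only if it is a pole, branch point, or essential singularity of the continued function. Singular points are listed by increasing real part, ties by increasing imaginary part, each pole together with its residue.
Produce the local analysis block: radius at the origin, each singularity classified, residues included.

Radius of convergence at 0: 1/4.
At -9/11: a logarithmic branch point.
At 1/4: an algebraic (square-root) branch point.

Branch term (-14/15)*sqrt(1 - z/(1/4)): its argument vanishes at z = 1/4, a square-root branch point, modulus 1/4.
Branch term (1)*log(1 - z/(-9/11)): its argument vanishes at z = -9/11, a logarithmic branch point, modulus 9/11.
The radius of convergence is the smallest modulus among the singular points: 1/4.
List the singular points by increasing real part (a conjugate pair: the negative imaginary part first).


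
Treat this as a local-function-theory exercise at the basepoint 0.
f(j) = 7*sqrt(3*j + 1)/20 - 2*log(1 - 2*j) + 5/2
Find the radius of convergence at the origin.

The radius of convergence is 1/3.

Branch term (-2)*log(1 - j/(1/2)): its argument vanishes at j = 1/2, a logarithmic branch point, modulus 1/2.
Branch term (7/20)*sqrt(1 - j/(-1/3)): its argument vanishes at j = -1/3, a square-root branch point, modulus 1/3.
The radius of convergence is the smallest modulus among the singular points: 1/3.


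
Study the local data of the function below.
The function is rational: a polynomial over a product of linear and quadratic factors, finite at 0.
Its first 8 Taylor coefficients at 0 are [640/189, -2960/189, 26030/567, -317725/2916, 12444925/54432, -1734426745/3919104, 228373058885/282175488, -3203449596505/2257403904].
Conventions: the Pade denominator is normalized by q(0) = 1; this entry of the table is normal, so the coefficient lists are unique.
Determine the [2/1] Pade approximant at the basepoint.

The Pade approximant has numerator coefficients [640/189, -33758720/4427703, 38686720/4427703]; denominator coefficients [1, 444815/187416].

Taylor coefficients needed (read off): a_0 = 640/189, a_1 = -2960/189, a_2 = 26030/567, a_3 = -317725/2916.
Write the denominator as Q(x) = 1 + q1*x. Requiring Q*f - P = O(x^4) with deg P <= 2 kills the coefficients of x^3..x^3 in Q*f:
  x^3: a_3 + q1*a_2 = 0, i.e. -317725/2916 + (26030/567)*q1 = 0.
Solving this linear system: q1 = 444815/187416.
The numerator is Q*f truncated at degree 2: P0 = a_0 = 640/189; P1 = a_1 + q1*a_0 = -33758720/4427703; P2 = a_2 + q1*a_1 = 38686720/4427703.


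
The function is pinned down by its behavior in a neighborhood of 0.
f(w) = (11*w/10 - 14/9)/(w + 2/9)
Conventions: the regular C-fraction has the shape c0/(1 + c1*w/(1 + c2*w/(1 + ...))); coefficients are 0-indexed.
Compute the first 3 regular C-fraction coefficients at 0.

Taylor coefficients (expand at 0): a_0 = -7, a_1 = 729/20, a_2 = -6561/40.
c0 = a_0 = -7. Peel one level at a time: if S = 1 + c*w/S' with S'(0) = 1, then c is the w-coefficient of S and S' = c*w/(S - 1).
S_1 = c0/f = 1 + (729/140)*w + (72171/19600)*w^2 + ...; c1 = 729/140.
S_2 = c1*w/(S_1 - 1) = 1 + (-99/140)*w + ...; c2 = -99/140.

The regular C-fraction coefficients are [-7, 729/140, -99/140].


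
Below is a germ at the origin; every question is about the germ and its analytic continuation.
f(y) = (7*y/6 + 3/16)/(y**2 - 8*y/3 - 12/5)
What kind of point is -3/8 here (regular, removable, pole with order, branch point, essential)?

Denominator factors: y**2 - 8*y/3 - 12/5 = -403/320 at y = -3/8 — none vanishes.
So the germ continues analytically to -3/8.

The point is a regular point.


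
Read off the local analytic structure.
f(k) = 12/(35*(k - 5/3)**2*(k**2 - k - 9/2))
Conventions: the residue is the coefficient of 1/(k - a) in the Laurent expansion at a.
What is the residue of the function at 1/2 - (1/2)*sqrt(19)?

The factor k**2 - k - 9/2 splits as (k - a)(k - a') with a = 1/2 - (1/2)*sqrt(19), a' = 1/2 + (1/2)*sqrt(19). At the order-1 pole a set g(k) = (k - a)*f(k) = [12/(35*(k - 5/3)**2)] / (k - a').
Simple pole: residue = g(a) at a = 1/2 - (1/2)*sqrt(19), which is 648/18605 - (4752/494893)*sqrt(19).

The residue is 648/18605 - (4752/494893)*sqrt(19).


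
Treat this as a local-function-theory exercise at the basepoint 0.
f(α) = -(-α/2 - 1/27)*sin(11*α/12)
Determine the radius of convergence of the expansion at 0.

The radius of convergence is infinite.

The factor -sin(11*α/12) is entire and contributes no finite singular point.
The polynomial part has no poles.
No finite singular points: the Taylor series at 0 converges everywhere.


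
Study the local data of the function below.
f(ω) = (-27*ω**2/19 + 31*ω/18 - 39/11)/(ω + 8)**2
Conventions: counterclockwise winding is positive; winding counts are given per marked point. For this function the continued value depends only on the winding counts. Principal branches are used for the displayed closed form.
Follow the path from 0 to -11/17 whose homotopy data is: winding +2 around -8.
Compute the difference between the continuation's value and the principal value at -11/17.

Continued minus principal equals 0.

The function is rational, hence single-valued: continuing it around any pole returns the same value, so the difference is 0.


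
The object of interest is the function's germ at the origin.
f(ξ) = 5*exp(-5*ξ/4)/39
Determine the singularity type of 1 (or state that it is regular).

There is no denominator, hence no pole anywhere.
The factor exp(-5*ξ/4) is entire.
So the germ continues analytically to 1.

The point is a regular point.


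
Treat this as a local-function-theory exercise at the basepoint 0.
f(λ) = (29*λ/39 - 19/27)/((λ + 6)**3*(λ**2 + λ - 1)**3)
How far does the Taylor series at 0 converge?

Denominator factor (λ**2 + λ - 1)^3: discriminant 5, real irrational roots -1/2 + (1/2)*sqrt(5) and -1/2 - (1/2)*sqrt(5); poles of order 3, moduli -1/2 + (1/2)*sqrt(5) and 1/2 + (1/2)*sqrt(5).
Denominator factor (λ + 6)^3: pole of order 3 at -6, modulus 6.
The radius of convergence is the smallest modulus among the singular points: -1/2 + (1/2)*sqrt(5).

The radius of convergence is -1/2 + (1/2)*sqrt(5).


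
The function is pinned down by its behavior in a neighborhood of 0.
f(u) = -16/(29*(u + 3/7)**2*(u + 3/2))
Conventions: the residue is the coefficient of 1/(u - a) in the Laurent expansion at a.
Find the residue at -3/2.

At the order-1 pole -3/2 set g(u) = (u - (-3/2))*f(u) = -16/(29*(u + 3/7)**2).
Simple pole: residue = g(a) at a = -3/2, which is -3136/6525.

The residue is -3136/6525.


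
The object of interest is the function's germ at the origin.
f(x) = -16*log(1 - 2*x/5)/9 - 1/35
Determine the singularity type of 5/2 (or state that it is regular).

The point is a logarithmic branch point.

The term (-16/9)*log(1 - x/(5/2)) has argument 1 - 5/2/(5/2) = 0 at 5/2: a logarithmic (infinitely-sheeted) branch point; the remaining terms are analytic or single-valued there.


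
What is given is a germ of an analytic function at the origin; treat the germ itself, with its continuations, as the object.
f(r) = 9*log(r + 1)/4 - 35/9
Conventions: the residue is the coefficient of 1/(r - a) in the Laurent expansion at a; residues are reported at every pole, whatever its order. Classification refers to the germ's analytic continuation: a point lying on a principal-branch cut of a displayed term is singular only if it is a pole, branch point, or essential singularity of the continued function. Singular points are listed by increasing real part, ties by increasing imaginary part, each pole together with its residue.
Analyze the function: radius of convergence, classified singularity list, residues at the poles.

Branch term (9/4)*log(1 - r/(-1)): its argument vanishes at r = -1, a logarithmic branch point, modulus 1.
The radius of convergence is the smallest modulus among the singular points: 1.

Radius of convergence at 0: 1.
At -1: a logarithmic branch point.


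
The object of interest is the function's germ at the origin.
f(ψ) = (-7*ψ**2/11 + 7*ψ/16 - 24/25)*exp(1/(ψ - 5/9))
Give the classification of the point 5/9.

The point is an essential singularity.

The exponent 1/(ψ - (5/9)) has a pole at 5/9, so exp(1/(ψ - (5/9))) takes every nonzero value near it: an essential singularity (not a pole of any order).


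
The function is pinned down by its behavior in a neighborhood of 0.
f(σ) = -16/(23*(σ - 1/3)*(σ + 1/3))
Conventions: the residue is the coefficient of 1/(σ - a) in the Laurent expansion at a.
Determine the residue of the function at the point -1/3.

The residue is 24/23.

At the order-1 pole -1/3 set g(σ) = (σ - (-1/3))*f(σ) = -16/(23*(σ - 1/3)).
Simple pole: residue = g(a) at a = -1/3, which is 24/23.


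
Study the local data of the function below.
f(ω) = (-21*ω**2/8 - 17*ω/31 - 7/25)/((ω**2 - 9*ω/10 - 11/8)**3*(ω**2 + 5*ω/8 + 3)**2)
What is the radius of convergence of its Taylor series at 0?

Denominator factor (ω**2 + 5*ω/8 + 3)^2: discriminant -743/64, complex-conjugate roots (-5/16) + ((1/16)*sqrt(743))*i and (-5/16) - ((1/16)*sqrt(743))*i; poles of order 2, moduli sqrt(3) and sqrt(3).
Denominator factor (ω**2 - 9*ω/10 - 11/8)^3: discriminant 631/100, real irrational roots 9/20 + (1/20)*sqrt(631) and 9/20 - (1/20)*sqrt(631); poles of order 3, moduli 9/20 + (1/20)*sqrt(631) and -9/20 + (1/20)*sqrt(631).
The radius of convergence is the smallest modulus among the singular points: -9/20 + (1/20)*sqrt(631).

The radius of convergence is -9/20 + (1/20)*sqrt(631).


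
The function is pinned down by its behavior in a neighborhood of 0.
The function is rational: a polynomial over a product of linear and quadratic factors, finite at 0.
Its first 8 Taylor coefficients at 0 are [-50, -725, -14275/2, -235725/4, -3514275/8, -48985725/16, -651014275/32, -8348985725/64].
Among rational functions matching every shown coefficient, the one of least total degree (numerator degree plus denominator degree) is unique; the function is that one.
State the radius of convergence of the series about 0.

The radius of convergence is 1/5.

No rational of total degree below 4 reproduces all 8 coefficients; solving the [0/4] Pade equations on them gives f(ρ) = 4/(5*(ρ - 1/5)**3*(ρ + 2)), whose expansion matches every shown term.
Denominator factor (ρ + 2): pole of order 1 at -2, modulus 2.
Denominator factor (ρ - 1/5)^3: pole of order 3 at 1/5, modulus 1/5.
The radius of convergence is the smallest modulus among the singular points: 1/5.


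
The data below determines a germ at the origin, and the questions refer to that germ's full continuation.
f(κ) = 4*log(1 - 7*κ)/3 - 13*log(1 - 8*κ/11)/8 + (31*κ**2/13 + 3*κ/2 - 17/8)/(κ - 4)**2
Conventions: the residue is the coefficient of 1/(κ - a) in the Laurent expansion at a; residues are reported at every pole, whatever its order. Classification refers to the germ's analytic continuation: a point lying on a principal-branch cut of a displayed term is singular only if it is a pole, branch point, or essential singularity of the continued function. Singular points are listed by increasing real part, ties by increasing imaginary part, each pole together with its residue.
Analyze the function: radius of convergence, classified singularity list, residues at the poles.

Radius of convergence at 0: 1/7.
At 1/7: a logarithmic branch point.
At 11/8: a logarithmic branch point.
At 4: a pole of order 2; residue 535/26.

Denominator factor (κ - 4)^2: pole of order 2 at 4, modulus 4.
Branch term (4/3)*log(1 - κ/(1/7)): its argument vanishes at κ = 1/7, a logarithmic branch point, modulus 1/7.
Branch term (-13/8)*log(1 - κ/(11/8)): its argument vanishes at κ = 11/8, a logarithmic branch point, modulus 11/8.
The radius of convergence is the smallest modulus among the singular points: 1/7.
The branch terms are analytic at 4 and contribute nothing to the residue; only the rational part matters.
At the order-2 pole 4 set g(κ) = (κ - (4))^2*(rational part) = 31*κ**2/13 + 3*κ/2 - 17/8.
Order-2 pole: residue = g'(a); g'(4) = 535/26, so the residue is 535/26.
List the singular points by increasing real part (a conjugate pair: the negative imaginary part first).


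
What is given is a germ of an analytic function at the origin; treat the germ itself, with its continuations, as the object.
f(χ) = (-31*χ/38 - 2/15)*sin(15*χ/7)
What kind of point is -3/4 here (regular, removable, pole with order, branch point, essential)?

There is no denominator, hence no pole anywhere.
The factor sin(15*χ/7) is entire.
So the germ continues analytically to -3/4.

The point is a regular point.


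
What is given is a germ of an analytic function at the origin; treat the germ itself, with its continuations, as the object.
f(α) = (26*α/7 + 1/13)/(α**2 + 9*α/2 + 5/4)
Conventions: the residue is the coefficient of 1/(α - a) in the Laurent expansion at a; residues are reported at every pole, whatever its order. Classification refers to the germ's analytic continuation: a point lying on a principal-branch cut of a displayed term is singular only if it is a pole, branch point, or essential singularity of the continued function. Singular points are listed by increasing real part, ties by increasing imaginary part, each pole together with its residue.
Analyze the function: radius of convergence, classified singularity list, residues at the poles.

Radius of convergence at 0: 9/4 - (1/4)*sqrt(61).
At -9/4 - (1/4)*sqrt(61): a pole of order 1; residue 13/7 + (1507/5551)*sqrt(61).
At -9/4 + (1/4)*sqrt(61): a pole of order 1; residue 13/7 - (1507/5551)*sqrt(61).

Denominator factor (α**2 + 9*α/2 + 5/4): discriminant 61/4, real irrational roots -9/4 + (1/4)*sqrt(61) and -9/4 - (1/4)*sqrt(61); poles of order 1, moduli 9/4 - (1/4)*sqrt(61) and 9/4 + (1/4)*sqrt(61).
The radius of convergence is the smallest modulus among the singular points: 9/4 - (1/4)*sqrt(61).
The factor α**2 + 9*α/2 + 5/4 splits as (α - a)(α - a') with a = -9/4 - (1/4)*sqrt(61), a' = -9/4 + (1/4)*sqrt(61). At the order-1 pole a set g(α) = (α - a)*f(α) = [26*α/7 + 1/13] / (α - a').
Simple pole: residue = g(a) at a = -9/4 - (1/4)*sqrt(61), which is 13/7 + (1507/5551)*sqrt(61).
The factor α**2 + 9*α/2 + 5/4 splits as (α - a)(α - a') with a = -9/4 + (1/4)*sqrt(61), a' = -9/4 - (1/4)*sqrt(61). At the order-1 pole a set g(α) = (α - a)*f(α) = [26*α/7 + 1/13] / (α - a').
Simple pole: residue = g(a) at a = -9/4 + (1/4)*sqrt(61), which is 13/7 - (1507/5551)*sqrt(61).
List the singular points by increasing real part (a conjugate pair: the negative imaginary part first).


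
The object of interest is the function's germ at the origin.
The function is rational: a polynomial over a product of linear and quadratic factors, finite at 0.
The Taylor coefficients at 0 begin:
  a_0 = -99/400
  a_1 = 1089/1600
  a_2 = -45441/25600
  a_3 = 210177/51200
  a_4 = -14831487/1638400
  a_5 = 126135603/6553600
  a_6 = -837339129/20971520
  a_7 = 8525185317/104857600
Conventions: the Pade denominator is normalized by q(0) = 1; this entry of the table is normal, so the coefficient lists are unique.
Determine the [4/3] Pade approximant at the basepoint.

Taylor coefficients needed (read off): a_0 = -99/400, a_1 = 1089/1600, a_2 = -45441/25600, a_3 = 210177/51200, a_4 = -14831487/1638400, a_5 = 126135603/6553600, a_6 = -837339129/20971520, a_7 = 8525185317/104857600.
Write the denominator as Q(ν) = 1 + q1*ν + q2*ν^2 + q3*ν^3. Requiring Q*f - P = O(ν^8) with deg P <= 4 kills the coefficients of ν^5..ν^7 in Q*f:
  ν^5: a_5 + q1*a_4 + q2*a_3 + q3*a_2 = 0, i.e. 126135603/6553600 + (-14831487/1638400)*q1 + (210177/51200)*q2 + (-45441/25600)*q3 = 0.
  ν^6: a_6 + q1*a_5 + q2*a_4 + q3*a_3 = 0, i.e. -837339129/20971520 + (126135603/6553600)*q1 + (-14831487/1638400)*q2 + (210177/51200)*q3 = 0.
  ν^7: a_7 + q1*a_6 + q2*a_5 + q3*a_4 = 0, i.e. 8525185317/104857600 + (-837339129/20971520)*q1 + (126135603/6553600)*q2 + (-14831487/1638400)*q3 = 0.
Solving this linear system: q1 = 1851751/599252, q2 = 13770413/9588032, q3 = -3822291/2397008.
The numerator is Q*f truncated at degree 4: P0 = a_0 = -99/400; P1 = a_1 + q1*a_0 = -630531/7490650; P2 = a_2 + q1*a_1 + q2*a_0 = -408969/14981300; P3 = a_3 + q1*a_2 + q2*a_1 + q3*a_0 = -29403/3745325; P4 = a_4 + q1*a_3 + q2*a_2 + q3*a_1 = -8019/3745325.

The Pade approximant has numerator coefficients [-99/400, -630531/7490650, -408969/14981300, -29403/3745325, -8019/3745325]; denominator coefficients [1, 1851751/599252, 13770413/9588032, -3822291/2397008].


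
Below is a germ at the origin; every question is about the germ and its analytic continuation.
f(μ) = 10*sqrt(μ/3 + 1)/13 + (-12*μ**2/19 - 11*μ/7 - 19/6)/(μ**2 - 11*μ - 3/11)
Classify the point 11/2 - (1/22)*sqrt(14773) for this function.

The point is a pole of order 1.

The denominator factor μ**2 - 11*μ - 3/11 vanishes at 11/2 - (1/22)*sqrt(14773) and appears to the power 1; the numerator there equals -220294/4389 + (103/266)*sqrt(14773), nonzero, and no other factor vanishes.
The branch terms are analytic at this point.
Hence a pole whose order is the multiplicity, 1.


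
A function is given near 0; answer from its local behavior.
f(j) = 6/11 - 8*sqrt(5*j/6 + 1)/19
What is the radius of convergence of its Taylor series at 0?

The radius of convergence is 6/5.

Branch term (-8/19)*sqrt(1 - j/(-6/5)): its argument vanishes at j = -6/5, a square-root branch point, modulus 6/5.
The radius of convergence is the smallest modulus among the singular points: 6/5.


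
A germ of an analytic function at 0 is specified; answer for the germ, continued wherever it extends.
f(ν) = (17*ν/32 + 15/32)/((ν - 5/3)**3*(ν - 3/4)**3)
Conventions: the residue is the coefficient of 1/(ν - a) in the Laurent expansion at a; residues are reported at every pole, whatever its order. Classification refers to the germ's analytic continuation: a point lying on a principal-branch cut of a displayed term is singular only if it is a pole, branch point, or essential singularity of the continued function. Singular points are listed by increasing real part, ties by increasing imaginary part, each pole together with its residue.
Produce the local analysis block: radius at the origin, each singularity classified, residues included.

Denominator factor (ν - 3/4)^3: pole of order 3 at 3/4, modulus 3/4.
Denominator factor (ν - 5/3)^3: pole of order 3 at 5/3, modulus 5/3.
The radius of convergence is the smallest modulus among the singular points: 3/4.
At the order-3 pole 3/4 set g(ν) = (ν - (3/4))^3*f(ν) = (17*ν/32 + 15/32)/(ν - 5/3)**3.
Order-3 pole: residue = g''(a)/2; g''(3/4) = -3316464/161051, so the residue is -1658232/161051.
At the order-3 pole 5/3 set g(ν) = (ν - (5/3))^3*f(ν) = (17*ν/32 + 15/32)/(ν - 3/4)**3.
Order-3 pole: residue = g''(a)/2; g''(5/3) = 3316464/161051, so the residue is 1658232/161051.
List the singular points by increasing real part (a conjugate pair: the negative imaginary part first).

Radius of convergence at 0: 3/4.
At 3/4: a pole of order 3; residue -1658232/161051.
At 5/3: a pole of order 3; residue 1658232/161051.


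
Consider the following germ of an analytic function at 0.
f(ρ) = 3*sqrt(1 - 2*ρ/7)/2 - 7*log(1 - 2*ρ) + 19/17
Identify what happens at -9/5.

The point is a regular point.

There is no denominator, hence no pole anywhere.
Branch term sqrt(1 - ρ/(7/2)): argument at -9/5 is 53/35, nonzero, so -9/5 is not its branch point (a point on a principal cut is still regular for the continued germ).
Branch term log(1 - ρ/(1/2)): argument at -9/5 is 23/5, nonzero, so -9/5 is not its branch point (a point on a principal cut is still regular for the continued germ).
So the germ continues analytically to -9/5.


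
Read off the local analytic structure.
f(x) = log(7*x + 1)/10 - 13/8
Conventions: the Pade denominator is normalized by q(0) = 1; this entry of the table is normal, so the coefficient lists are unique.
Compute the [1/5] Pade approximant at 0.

Taylor coefficients needed (expand at 0): a_0 = -13/8, a_1 = 7/10, a_2 = -49/20, a_3 = 343/30, a_4 = -2401/40, a_5 = 16807/50, a_6 = -117649/60.
Write the denominator as Q(x) = 1 + q1*x + q2*x^2 + q3*x^3 + q4*x^4 + q5*x^5. Requiring Q*f - P = O(x^7) with deg P <= 1 kills the coefficients of x^2..x^6 in Q*f:
  x^2: a_2 + q1*a_1 + q2*a_0 = 0, i.e. -49/20 + (7/10)*q1 + (-13/8)*q2 = 0.
  x^3: a_3 + q1*a_2 + q2*a_1 + q3*a_0 = 0, i.e. 343/30 + (-49/20)*q1 + (7/10)*q2 + (-13/8)*q3 = 0.
  x^4: a_4 + q1*a_3 + q2*a_2 + q3*a_1 + q4*a_0 = 0, i.e. -2401/40 + (343/30)*q1 + (-49/20)*q2 + (7/10)*q3 + (-13/8)*q4 = 0.
  x^5: a_5 + q1*a_4 + q2*a_3 + q3*a_2 + q4*a_1 + q5*a_0 = 0, i.e. 16807/50 + (-2401/40)*q1 + (343/30)*q2 + (-49/20)*q3 + (7/10)*q4 + (-13/8)*q5 = 0.
  x^6: a_6 + q1*a_5 + q2*a_4 + q3*a_3 + q4*a_2 + q5*a_1 = 0, i.e. -117649/60 + (16807/50)*q1 + (-2401/40)*q2 + (343/30)*q3 + (-49/20)*q4 + (7/10)*q5 = 0.
Solving this linear system: q1 = 305519963/49768998, q2 = 28286132/24884499, q3 = -43045471/24884499, q4 = 1416285073/373267485, q5 = -5719069153/746534970.
The numerator is Q*f truncated at degree 1: P0 = a_0 = -13/8; P1 = a_1 + q1*a_0 = -18465265651/1990759920.

The Pade approximant has numerator coefficients [-13/8, -18465265651/1990759920]; denominator coefficients [1, 305519963/49768998, 28286132/24884499, -43045471/24884499, 1416285073/373267485, -5719069153/746534970].


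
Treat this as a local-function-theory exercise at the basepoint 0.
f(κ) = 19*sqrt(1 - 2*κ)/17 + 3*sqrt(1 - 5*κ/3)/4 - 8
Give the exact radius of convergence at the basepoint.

Branch term (19/17)*sqrt(1 - κ/(1/2)): its argument vanishes at κ = 1/2, a square-root branch point, modulus 1/2.
Branch term (3/4)*sqrt(1 - κ/(3/5)): its argument vanishes at κ = 3/5, a square-root branch point, modulus 3/5.
The radius of convergence is the smallest modulus among the singular points: 1/2.

The radius of convergence is 1/2.


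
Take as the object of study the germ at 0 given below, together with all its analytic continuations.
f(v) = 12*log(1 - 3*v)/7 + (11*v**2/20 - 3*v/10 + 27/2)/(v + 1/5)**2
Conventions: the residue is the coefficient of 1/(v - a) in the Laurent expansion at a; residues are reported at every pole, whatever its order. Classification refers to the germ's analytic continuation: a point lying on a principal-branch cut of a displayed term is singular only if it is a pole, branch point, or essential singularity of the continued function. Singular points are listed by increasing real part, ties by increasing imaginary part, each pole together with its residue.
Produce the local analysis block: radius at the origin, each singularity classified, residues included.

Radius of convergence at 0: 1/5.
At -1/5: a pole of order 2; residue -13/25.
At 1/3: a logarithmic branch point.

Denominator factor (v + 1/5)^2: pole of order 2 at -1/5, modulus 1/5.
Branch term (12/7)*log(1 - v/(1/3)): its argument vanishes at v = 1/3, a logarithmic branch point, modulus 1/3.
The radius of convergence is the smallest modulus among the singular points: 1/5.
The branch term is analytic at -1/5 and contributes nothing to the residue; only the rational part matters.
At the order-2 pole -1/5 set g(v) = (v - (-1/5))^2*(rational part) = 11*v**2/20 - 3*v/10 + 27/2.
Order-2 pole: residue = g'(a); g'(-1/5) = -13/25, so the residue is -13/25.
List the singular points by increasing real part (a conjugate pair: the negative imaginary part first).


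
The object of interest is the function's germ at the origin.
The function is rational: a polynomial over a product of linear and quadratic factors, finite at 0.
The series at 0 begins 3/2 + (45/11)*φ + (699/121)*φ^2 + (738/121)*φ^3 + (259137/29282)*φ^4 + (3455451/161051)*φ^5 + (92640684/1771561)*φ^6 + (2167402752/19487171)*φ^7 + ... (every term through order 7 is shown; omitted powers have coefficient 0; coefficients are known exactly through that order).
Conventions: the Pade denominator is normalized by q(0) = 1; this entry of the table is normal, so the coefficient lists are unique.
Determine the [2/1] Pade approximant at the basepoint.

The Pade approximant has numerator coefficients [3/2, 6426/2563, 41097/28193]; denominator coefficients [1, -246/233].


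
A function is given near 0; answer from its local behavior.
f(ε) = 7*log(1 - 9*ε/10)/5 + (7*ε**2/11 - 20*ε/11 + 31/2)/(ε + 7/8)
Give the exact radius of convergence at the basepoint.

Denominator factor (ε + 7/8): pole of order 1 at -7/8, modulus 7/8.
Branch term (7/5)*log(1 - ε/(10/9)): its argument vanishes at ε = 10/9, a logarithmic branch point, modulus 10/9.
The radius of convergence is the smallest modulus among the singular points: 7/8.

The radius of convergence is 7/8.


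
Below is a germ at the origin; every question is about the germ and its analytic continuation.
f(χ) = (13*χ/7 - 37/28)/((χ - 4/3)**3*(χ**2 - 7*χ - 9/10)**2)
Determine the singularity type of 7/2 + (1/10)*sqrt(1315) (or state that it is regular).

The point is a pole of order 2.

The denominator factor χ**2 - 7*χ - 9/10 vanishes at 7/2 + (1/10)*sqrt(1315) and appears to the power 2; the numerator there equals 145/28 + (13/70)*sqrt(1315), nonzero, and no other factor vanishes.
Hence a pole whose order is the multiplicity, 2.


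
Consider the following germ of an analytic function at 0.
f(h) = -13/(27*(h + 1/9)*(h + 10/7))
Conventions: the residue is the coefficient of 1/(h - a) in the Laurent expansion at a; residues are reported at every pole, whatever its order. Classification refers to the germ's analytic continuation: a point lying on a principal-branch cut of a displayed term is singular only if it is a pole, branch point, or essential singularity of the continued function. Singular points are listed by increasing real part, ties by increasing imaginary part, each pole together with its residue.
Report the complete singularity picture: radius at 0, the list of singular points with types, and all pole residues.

Denominator factor (h + 10/7): pole of order 1 at -10/7, modulus 10/7.
Denominator factor (h + 1/9): pole of order 1 at -1/9, modulus 1/9.
The radius of convergence is the smallest modulus among the singular points: 1/9.
At the order-1 pole -10/7 set g(h) = (h - (-10/7))*f(h) = -13/(27*(h + 1/9)).
Simple pole: residue = g(a) at a = -10/7, which is 91/249.
At the order-1 pole -1/9 set g(h) = (h - (-1/9))*f(h) = -13/(27*(h + 10/7)).
Simple pole: residue = g(a) at a = -1/9, which is -91/249.
List the singular points by increasing real part (a conjugate pair: the negative imaginary part first).

Radius of convergence at 0: 1/9.
At -10/7: a pole of order 1; residue 91/249.
At -1/9: a pole of order 1; residue -91/249.
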